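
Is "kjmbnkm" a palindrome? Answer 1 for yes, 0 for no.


Input: kjmbnkm
Reversed: mknbmjk
  Compare pos 0 ('k') with pos 6 ('m'): MISMATCH
  Compare pos 1 ('j') with pos 5 ('k'): MISMATCH
  Compare pos 2 ('m') with pos 4 ('n'): MISMATCH
Result: not a palindrome

0


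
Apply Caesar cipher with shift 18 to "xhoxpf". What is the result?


Caesar cipher: shift "xhoxpf" by 18
  'x' (pos 23) + 18 = pos 15 = 'p'
  'h' (pos 7) + 18 = pos 25 = 'z'
  'o' (pos 14) + 18 = pos 6 = 'g'
  'x' (pos 23) + 18 = pos 15 = 'p'
  'p' (pos 15) + 18 = pos 7 = 'h'
  'f' (pos 5) + 18 = pos 23 = 'x'
Result: pzgphx

pzgphx


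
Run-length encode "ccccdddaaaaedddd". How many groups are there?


Input: ccccdddaaaaedddd
Scanning for consecutive runs:
  Group 1: 'c' x 4 (positions 0-3)
  Group 2: 'd' x 3 (positions 4-6)
  Group 3: 'a' x 4 (positions 7-10)
  Group 4: 'e' x 1 (positions 11-11)
  Group 5: 'd' x 4 (positions 12-15)
Total groups: 5

5


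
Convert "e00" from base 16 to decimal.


Input: "e00" in base 16
Positional expansion:
  Digit 'e' (value 14) x 16^2 = 3584
  Digit '0' (value 0) x 16^1 = 0
  Digit '0' (value 0) x 16^0 = 0
Sum = 3584

3584


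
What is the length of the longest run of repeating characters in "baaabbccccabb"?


Input: "baaabbccccabb"
Scanning for longest run:
  Position 1 ('a'): new char, reset run to 1
  Position 2 ('a'): continues run of 'a', length=2
  Position 3 ('a'): continues run of 'a', length=3
  Position 4 ('b'): new char, reset run to 1
  Position 5 ('b'): continues run of 'b', length=2
  Position 6 ('c'): new char, reset run to 1
  Position 7 ('c'): continues run of 'c', length=2
  Position 8 ('c'): continues run of 'c', length=3
  Position 9 ('c'): continues run of 'c', length=4
  Position 10 ('a'): new char, reset run to 1
  Position 11 ('b'): new char, reset run to 1
  Position 12 ('b'): continues run of 'b', length=2
Longest run: 'c' with length 4

4


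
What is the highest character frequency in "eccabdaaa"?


Input: eccabdaaa
Character counts:
  'a': 4
  'b': 1
  'c': 2
  'd': 1
  'e': 1
Maximum frequency: 4

4


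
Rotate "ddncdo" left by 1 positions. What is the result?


Input: "ddncdo", rotate left by 1
First 1 characters: "d"
Remaining characters: "dncdo"
Concatenate remaining + first: "dncdo" + "d" = "dncdod"

dncdod


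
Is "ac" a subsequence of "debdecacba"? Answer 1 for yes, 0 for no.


Check if "ac" is a subsequence of "debdecacba"
Greedy scan:
  Position 0 ('d'): no match needed
  Position 1 ('e'): no match needed
  Position 2 ('b'): no match needed
  Position 3 ('d'): no match needed
  Position 4 ('e'): no match needed
  Position 5 ('c'): no match needed
  Position 6 ('a'): matches sub[0] = 'a'
  Position 7 ('c'): matches sub[1] = 'c'
  Position 8 ('b'): no match needed
  Position 9 ('a'): no match needed
All 2 characters matched => is a subsequence

1


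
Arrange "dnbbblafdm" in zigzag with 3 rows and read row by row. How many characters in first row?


Zigzag "dnbbblafdm" into 3 rows:
Placing characters:
  'd' => row 0
  'n' => row 1
  'b' => row 2
  'b' => row 1
  'b' => row 0
  'l' => row 1
  'a' => row 2
  'f' => row 1
  'd' => row 0
  'm' => row 1
Rows:
  Row 0: "dbd"
  Row 1: "nblfm"
  Row 2: "ba"
First row length: 3

3


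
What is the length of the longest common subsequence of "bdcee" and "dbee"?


LCS of "bdcee" and "dbee"
DP table:
           d    b    e    e
      0    0    0    0    0
  b   0    0    1    1    1
  d   0    1    1    1    1
  c   0    1    1    1    1
  e   0    1    1    2    2
  e   0    1    1    2    3
LCS length = dp[5][4] = 3

3


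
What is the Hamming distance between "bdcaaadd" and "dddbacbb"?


Comparing "bdcaaadd" and "dddbacbb" position by position:
  Position 0: 'b' vs 'd' => differ
  Position 1: 'd' vs 'd' => same
  Position 2: 'c' vs 'd' => differ
  Position 3: 'a' vs 'b' => differ
  Position 4: 'a' vs 'a' => same
  Position 5: 'a' vs 'c' => differ
  Position 6: 'd' vs 'b' => differ
  Position 7: 'd' vs 'b' => differ
Total differences (Hamming distance): 6

6


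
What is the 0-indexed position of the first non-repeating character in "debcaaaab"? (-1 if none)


Input: debcaaaab
Character frequencies:
  'a': 4
  'b': 2
  'c': 1
  'd': 1
  'e': 1
Scanning left to right for freq == 1:
  Position 0 ('d'): unique! => answer = 0

0


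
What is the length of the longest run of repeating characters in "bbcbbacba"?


Input: "bbcbbacba"
Scanning for longest run:
  Position 1 ('b'): continues run of 'b', length=2
  Position 2 ('c'): new char, reset run to 1
  Position 3 ('b'): new char, reset run to 1
  Position 4 ('b'): continues run of 'b', length=2
  Position 5 ('a'): new char, reset run to 1
  Position 6 ('c'): new char, reset run to 1
  Position 7 ('b'): new char, reset run to 1
  Position 8 ('a'): new char, reset run to 1
Longest run: 'b' with length 2

2


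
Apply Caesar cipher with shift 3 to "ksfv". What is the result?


Caesar cipher: shift "ksfv" by 3
  'k' (pos 10) + 3 = pos 13 = 'n'
  's' (pos 18) + 3 = pos 21 = 'v'
  'f' (pos 5) + 3 = pos 8 = 'i'
  'v' (pos 21) + 3 = pos 24 = 'y'
Result: nviy

nviy


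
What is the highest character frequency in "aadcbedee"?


Input: aadcbedee
Character counts:
  'a': 2
  'b': 1
  'c': 1
  'd': 2
  'e': 3
Maximum frequency: 3

3


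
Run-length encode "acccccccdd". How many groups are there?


Input: acccccccdd
Scanning for consecutive runs:
  Group 1: 'a' x 1 (positions 0-0)
  Group 2: 'c' x 7 (positions 1-7)
  Group 3: 'd' x 2 (positions 8-9)
Total groups: 3

3


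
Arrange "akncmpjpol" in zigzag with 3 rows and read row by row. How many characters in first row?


Zigzag "akncmpjpol" into 3 rows:
Placing characters:
  'a' => row 0
  'k' => row 1
  'n' => row 2
  'c' => row 1
  'm' => row 0
  'p' => row 1
  'j' => row 2
  'p' => row 1
  'o' => row 0
  'l' => row 1
Rows:
  Row 0: "amo"
  Row 1: "kcppl"
  Row 2: "nj"
First row length: 3

3


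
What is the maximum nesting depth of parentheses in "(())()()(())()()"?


Input: "(())()()(())()()"
Tracking depth:
  Position 0 '(': depth becomes 1
  Position 1 '(': depth becomes 2
  Position 2 ')': depth becomes 1
  Position 3 ')': depth becomes 0
  Position 4 '(': depth becomes 1
  Position 5 ')': depth becomes 0
  Position 6 '(': depth becomes 1
  Position 7 ')': depth becomes 0
  Position 8 '(': depth becomes 1
  Position 9 '(': depth becomes 2
  Position 10 ')': depth becomes 1
  Position 11 ')': depth becomes 0
  Position 12 '(': depth becomes 1
  Position 13 ')': depth becomes 0
  Position 14 '(': depth becomes 1
  Position 15 ')': depth becomes 0
Maximum depth reached: 2

2


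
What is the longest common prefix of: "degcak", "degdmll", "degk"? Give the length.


Words: degcak, degdmll, degk
  Position 0: all 'd' => match
  Position 1: all 'e' => match
  Position 2: all 'g' => match
  Position 3: ('c', 'd', 'k') => mismatch, stop
LCP = "deg" (length 3)

3


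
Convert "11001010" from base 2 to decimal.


Input: "11001010" in base 2
Positional expansion:
  Digit '1' (value 1) x 2^7 = 128
  Digit '1' (value 1) x 2^6 = 64
  Digit '0' (value 0) x 2^5 = 0
  Digit '0' (value 0) x 2^4 = 0
  Digit '1' (value 1) x 2^3 = 8
  Digit '0' (value 0) x 2^2 = 0
  Digit '1' (value 1) x 2^1 = 2
  Digit '0' (value 0) x 2^0 = 0
Sum = 202

202


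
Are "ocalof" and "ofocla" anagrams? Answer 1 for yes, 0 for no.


Strings: "ocalof", "ofocla"
Sorted first:  acfloo
Sorted second: acfloo
Sorted forms match => anagrams

1


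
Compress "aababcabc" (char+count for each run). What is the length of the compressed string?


Input: aababcabc
Runs:
  'a' x 2 => "a2"
  'b' x 1 => "b1"
  'a' x 1 => "a1"
  'b' x 1 => "b1"
  'c' x 1 => "c1"
  'a' x 1 => "a1"
  'b' x 1 => "b1"
  'c' x 1 => "c1"
Compressed: "a2b1a1b1c1a1b1c1"
Compressed length: 16

16


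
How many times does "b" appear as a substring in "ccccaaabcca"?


Searching for "b" in "ccccaaabcca"
Scanning each position:
  Position 0: "c" => no
  Position 1: "c" => no
  Position 2: "c" => no
  Position 3: "c" => no
  Position 4: "a" => no
  Position 5: "a" => no
  Position 6: "a" => no
  Position 7: "b" => MATCH
  Position 8: "c" => no
  Position 9: "c" => no
  Position 10: "a" => no
Total occurrences: 1

1


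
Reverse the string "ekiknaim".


Input: ekiknaim
Reading characters right to left:
  Position 7: 'm'
  Position 6: 'i'
  Position 5: 'a'
  Position 4: 'n'
  Position 3: 'k'
  Position 2: 'i'
  Position 1: 'k'
  Position 0: 'e'
Reversed: miankike

miankike


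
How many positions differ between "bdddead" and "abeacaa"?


Comparing "bdddead" and "abeacaa" position by position:
  Position 0: 'b' vs 'a' => DIFFER
  Position 1: 'd' vs 'b' => DIFFER
  Position 2: 'd' vs 'e' => DIFFER
  Position 3: 'd' vs 'a' => DIFFER
  Position 4: 'e' vs 'c' => DIFFER
  Position 5: 'a' vs 'a' => same
  Position 6: 'd' vs 'a' => DIFFER
Positions that differ: 6

6


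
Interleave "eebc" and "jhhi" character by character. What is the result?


Interleaving "eebc" and "jhhi":
  Position 0: 'e' from first, 'j' from second => "ej"
  Position 1: 'e' from first, 'h' from second => "eh"
  Position 2: 'b' from first, 'h' from second => "bh"
  Position 3: 'c' from first, 'i' from second => "ci"
Result: ejehbhci

ejehbhci


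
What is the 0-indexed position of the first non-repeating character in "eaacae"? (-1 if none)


Input: eaacae
Character frequencies:
  'a': 3
  'c': 1
  'e': 2
Scanning left to right for freq == 1:
  Position 0 ('e'): freq=2, skip
  Position 1 ('a'): freq=3, skip
  Position 2 ('a'): freq=3, skip
  Position 3 ('c'): unique! => answer = 3

3


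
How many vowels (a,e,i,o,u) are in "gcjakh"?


Input: gcjakh
Checking each character:
  'g' at position 0: consonant
  'c' at position 1: consonant
  'j' at position 2: consonant
  'a' at position 3: vowel (running total: 1)
  'k' at position 4: consonant
  'h' at position 5: consonant
Total vowels: 1

1


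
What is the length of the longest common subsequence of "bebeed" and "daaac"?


LCS of "bebeed" and "daaac"
DP table:
           d    a    a    a    c
      0    0    0    0    0    0
  b   0    0    0    0    0    0
  e   0    0    0    0    0    0
  b   0    0    0    0    0    0
  e   0    0    0    0    0    0
  e   0    0    0    0    0    0
  d   0    1    1    1    1    1
LCS length = dp[6][5] = 1

1


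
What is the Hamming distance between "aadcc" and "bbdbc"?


Comparing "aadcc" and "bbdbc" position by position:
  Position 0: 'a' vs 'b' => differ
  Position 1: 'a' vs 'b' => differ
  Position 2: 'd' vs 'd' => same
  Position 3: 'c' vs 'b' => differ
  Position 4: 'c' vs 'c' => same
Total differences (Hamming distance): 3

3


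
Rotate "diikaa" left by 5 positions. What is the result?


Input: "diikaa", rotate left by 5
First 5 characters: "diika"
Remaining characters: "a"
Concatenate remaining + first: "a" + "diika" = "adiika"

adiika


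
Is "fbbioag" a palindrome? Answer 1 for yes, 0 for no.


Input: fbbioag
Reversed: gaoibbf
  Compare pos 0 ('f') with pos 6 ('g'): MISMATCH
  Compare pos 1 ('b') with pos 5 ('a'): MISMATCH
  Compare pos 2 ('b') with pos 4 ('o'): MISMATCH
Result: not a palindrome

0


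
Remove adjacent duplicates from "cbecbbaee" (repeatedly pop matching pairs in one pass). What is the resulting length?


Input: cbecbbaee
Stack-based adjacent duplicate removal:
  Read 'c': push. Stack: c
  Read 'b': push. Stack: cb
  Read 'e': push. Stack: cbe
  Read 'c': push. Stack: cbec
  Read 'b': push. Stack: cbecb
  Read 'b': matches stack top 'b' => pop. Stack: cbec
  Read 'a': push. Stack: cbeca
  Read 'e': push. Stack: cbecae
  Read 'e': matches stack top 'e' => pop. Stack: cbeca
Final stack: "cbeca" (length 5)

5


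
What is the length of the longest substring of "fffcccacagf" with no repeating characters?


Input: "fffcccacagf"
Sliding window (track last position of each char):
  Position 0 ('f'): window [0,0] length 1 -- new best
  Position 1 ('f'): repeat (last at 0), move window start to 1
  Position 1 ('f'): window [1,1] length 1
  Position 2 ('f'): repeat (last at 1), move window start to 2
  Position 2 ('f'): window [2,2] length 1
  Position 3 ('c'): window [2,3] length 2 -- new best
  Position 4 ('c'): repeat (last at 3), move window start to 4
  Position 4 ('c'): window [4,4] length 1
  Position 5 ('c'): repeat (last at 4), move window start to 5
  Position 5 ('c'): window [5,5] length 1
  Position 6 ('a'): window [5,6] length 2
  Position 7 ('c'): repeat (last at 5), move window start to 6
  Position 7 ('c'): window [6,7] length 2
  Position 8 ('a'): repeat (last at 6), move window start to 7
  Position 8 ('a'): window [7,8] length 2
  Position 9 ('g'): window [7,9] length 3 -- new best
  Position 10 ('f'): window [7,10] length 4 -- new best
Longest substring with no repeats: "cagf" with length 4

4


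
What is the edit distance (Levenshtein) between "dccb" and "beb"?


Computing edit distance: "dccb" -> "beb"
DP table:
           b    e    b
      0    1    2    3
  d   1    1    2    3
  c   2    2    2    3
  c   3    3    3    3
  b   4    3    4    3
Edit distance = dp[4][3] = 3

3


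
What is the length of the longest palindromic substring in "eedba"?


Input: "eedba"
Checking substrings for palindromes:
  [0:2] "ee" (len 2) => palindrome
Longest palindromic substring: "ee" with length 2

2


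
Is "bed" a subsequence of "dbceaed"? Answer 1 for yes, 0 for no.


Check if "bed" is a subsequence of "dbceaed"
Greedy scan:
  Position 0 ('d'): no match needed
  Position 1 ('b'): matches sub[0] = 'b'
  Position 2 ('c'): no match needed
  Position 3 ('e'): matches sub[1] = 'e'
  Position 4 ('a'): no match needed
  Position 5 ('e'): no match needed
  Position 6 ('d'): matches sub[2] = 'd'
All 3 characters matched => is a subsequence

1


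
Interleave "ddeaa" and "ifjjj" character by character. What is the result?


Interleaving "ddeaa" and "ifjjj":
  Position 0: 'd' from first, 'i' from second => "di"
  Position 1: 'd' from first, 'f' from second => "df"
  Position 2: 'e' from first, 'j' from second => "ej"
  Position 3: 'a' from first, 'j' from second => "aj"
  Position 4: 'a' from first, 'j' from second => "aj"
Result: didfejajaj

didfejajaj


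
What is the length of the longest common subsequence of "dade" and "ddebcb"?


LCS of "dade" and "ddebcb"
DP table:
           d    d    e    b    c    b
      0    0    0    0    0    0    0
  d   0    1    1    1    1    1    1
  a   0    1    1    1    1    1    1
  d   0    1    2    2    2    2    2
  e   0    1    2    3    3    3    3
LCS length = dp[4][6] = 3

3


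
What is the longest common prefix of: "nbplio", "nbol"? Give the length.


Words: nbplio, nbol
  Position 0: all 'n' => match
  Position 1: all 'b' => match
  Position 2: ('p', 'o') => mismatch, stop
LCP = "nb" (length 2)

2


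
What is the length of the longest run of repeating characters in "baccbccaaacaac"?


Input: "baccbccaaacaac"
Scanning for longest run:
  Position 1 ('a'): new char, reset run to 1
  Position 2 ('c'): new char, reset run to 1
  Position 3 ('c'): continues run of 'c', length=2
  Position 4 ('b'): new char, reset run to 1
  Position 5 ('c'): new char, reset run to 1
  Position 6 ('c'): continues run of 'c', length=2
  Position 7 ('a'): new char, reset run to 1
  Position 8 ('a'): continues run of 'a', length=2
  Position 9 ('a'): continues run of 'a', length=3
  Position 10 ('c'): new char, reset run to 1
  Position 11 ('a'): new char, reset run to 1
  Position 12 ('a'): continues run of 'a', length=2
  Position 13 ('c'): new char, reset run to 1
Longest run: 'a' with length 3

3


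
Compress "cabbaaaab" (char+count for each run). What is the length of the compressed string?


Input: cabbaaaab
Runs:
  'c' x 1 => "c1"
  'a' x 1 => "a1"
  'b' x 2 => "b2"
  'a' x 4 => "a4"
  'b' x 1 => "b1"
Compressed: "c1a1b2a4b1"
Compressed length: 10

10


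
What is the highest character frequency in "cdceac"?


Input: cdceac
Character counts:
  'a': 1
  'c': 3
  'd': 1
  'e': 1
Maximum frequency: 3

3


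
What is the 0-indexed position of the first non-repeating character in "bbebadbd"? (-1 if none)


Input: bbebadbd
Character frequencies:
  'a': 1
  'b': 4
  'd': 2
  'e': 1
Scanning left to right for freq == 1:
  Position 0 ('b'): freq=4, skip
  Position 1 ('b'): freq=4, skip
  Position 2 ('e'): unique! => answer = 2

2


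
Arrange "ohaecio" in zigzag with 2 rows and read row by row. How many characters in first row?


Zigzag "ohaecio" into 2 rows:
Placing characters:
  'o' => row 0
  'h' => row 1
  'a' => row 0
  'e' => row 1
  'c' => row 0
  'i' => row 1
  'o' => row 0
Rows:
  Row 0: "oaco"
  Row 1: "hei"
First row length: 4

4


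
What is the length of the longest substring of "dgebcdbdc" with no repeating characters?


Input: "dgebcdbdc"
Sliding window (track last position of each char):
  Position 0 ('d'): window [0,0] length 1 -- new best
  Position 1 ('g'): window [0,1] length 2 -- new best
  Position 2 ('e'): window [0,2] length 3 -- new best
  Position 3 ('b'): window [0,3] length 4 -- new best
  Position 4 ('c'): window [0,4] length 5 -- new best
  Position 5 ('d'): repeat (last at 0), move window start to 1
  Position 5 ('d'): window [1,5] length 5
  Position 6 ('b'): repeat (last at 3), move window start to 4
  Position 6 ('b'): window [4,6] length 3
  Position 7 ('d'): repeat (last at 5), move window start to 6
  Position 7 ('d'): window [6,7] length 2
  Position 8 ('c'): window [6,8] length 3
Longest substring with no repeats: "dgebc" with length 5

5


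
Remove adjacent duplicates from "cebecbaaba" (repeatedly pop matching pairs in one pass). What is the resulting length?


Input: cebecbaaba
Stack-based adjacent duplicate removal:
  Read 'c': push. Stack: c
  Read 'e': push. Stack: ce
  Read 'b': push. Stack: ceb
  Read 'e': push. Stack: cebe
  Read 'c': push. Stack: cebec
  Read 'b': push. Stack: cebecb
  Read 'a': push. Stack: cebecba
  Read 'a': matches stack top 'a' => pop. Stack: cebecb
  Read 'b': matches stack top 'b' => pop. Stack: cebec
  Read 'a': push. Stack: cebeca
Final stack: "cebeca" (length 6)

6


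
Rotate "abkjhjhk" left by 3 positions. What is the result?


Input: "abkjhjhk", rotate left by 3
First 3 characters: "abk"
Remaining characters: "jhjhk"
Concatenate remaining + first: "jhjhk" + "abk" = "jhjhkabk"

jhjhkabk


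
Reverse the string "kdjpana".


Input: kdjpana
Reading characters right to left:
  Position 6: 'a'
  Position 5: 'n'
  Position 4: 'a'
  Position 3: 'p'
  Position 2: 'j'
  Position 1: 'd'
  Position 0: 'k'
Reversed: anapjdk

anapjdk


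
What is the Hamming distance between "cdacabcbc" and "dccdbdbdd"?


Comparing "cdacabcbc" and "dccdbdbdd" position by position:
  Position 0: 'c' vs 'd' => differ
  Position 1: 'd' vs 'c' => differ
  Position 2: 'a' vs 'c' => differ
  Position 3: 'c' vs 'd' => differ
  Position 4: 'a' vs 'b' => differ
  Position 5: 'b' vs 'd' => differ
  Position 6: 'c' vs 'b' => differ
  Position 7: 'b' vs 'd' => differ
  Position 8: 'c' vs 'd' => differ
Total differences (Hamming distance): 9

9


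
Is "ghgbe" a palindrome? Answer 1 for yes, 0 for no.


Input: ghgbe
Reversed: ebghg
  Compare pos 0 ('g') with pos 4 ('e'): MISMATCH
  Compare pos 1 ('h') with pos 3 ('b'): MISMATCH
Result: not a palindrome

0


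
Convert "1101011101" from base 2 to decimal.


Input: "1101011101" in base 2
Positional expansion:
  Digit '1' (value 1) x 2^9 = 512
  Digit '1' (value 1) x 2^8 = 256
  Digit '0' (value 0) x 2^7 = 0
  Digit '1' (value 1) x 2^6 = 64
  Digit '0' (value 0) x 2^5 = 0
  Digit '1' (value 1) x 2^4 = 16
  Digit '1' (value 1) x 2^3 = 8
  Digit '1' (value 1) x 2^2 = 4
  Digit '0' (value 0) x 2^1 = 0
  Digit '1' (value 1) x 2^0 = 1
Sum = 861

861


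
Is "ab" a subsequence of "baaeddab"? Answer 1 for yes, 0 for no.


Check if "ab" is a subsequence of "baaeddab"
Greedy scan:
  Position 0 ('b'): no match needed
  Position 1 ('a'): matches sub[0] = 'a'
  Position 2 ('a'): no match needed
  Position 3 ('e'): no match needed
  Position 4 ('d'): no match needed
  Position 5 ('d'): no match needed
  Position 6 ('a'): no match needed
  Position 7 ('b'): matches sub[1] = 'b'
All 2 characters matched => is a subsequence

1


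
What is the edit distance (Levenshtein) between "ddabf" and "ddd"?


Computing edit distance: "ddabf" -> "ddd"
DP table:
           d    d    d
      0    1    2    3
  d   1    0    1    2
  d   2    1    0    1
  a   3    2    1    1
  b   4    3    2    2
  f   5    4    3    3
Edit distance = dp[5][3] = 3

3


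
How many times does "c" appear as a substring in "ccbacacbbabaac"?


Searching for "c" in "ccbacacbbabaac"
Scanning each position:
  Position 0: "c" => MATCH
  Position 1: "c" => MATCH
  Position 2: "b" => no
  Position 3: "a" => no
  Position 4: "c" => MATCH
  Position 5: "a" => no
  Position 6: "c" => MATCH
  Position 7: "b" => no
  Position 8: "b" => no
  Position 9: "a" => no
  Position 10: "b" => no
  Position 11: "a" => no
  Position 12: "a" => no
  Position 13: "c" => MATCH
Total occurrences: 5

5


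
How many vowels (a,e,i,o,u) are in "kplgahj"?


Input: kplgahj
Checking each character:
  'k' at position 0: consonant
  'p' at position 1: consonant
  'l' at position 2: consonant
  'g' at position 3: consonant
  'a' at position 4: vowel (running total: 1)
  'h' at position 5: consonant
  'j' at position 6: consonant
Total vowels: 1

1


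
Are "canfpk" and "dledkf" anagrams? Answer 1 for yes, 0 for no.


Strings: "canfpk", "dledkf"
Sorted first:  acfknp
Sorted second: ddefkl
Differ at position 0: 'a' vs 'd' => not anagrams

0


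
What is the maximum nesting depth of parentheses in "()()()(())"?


Input: "()()()(())"
Tracking depth:
  Position 0 '(': depth becomes 1
  Position 1 ')': depth becomes 0
  Position 2 '(': depth becomes 1
  Position 3 ')': depth becomes 0
  Position 4 '(': depth becomes 1
  Position 5 ')': depth becomes 0
  Position 6 '(': depth becomes 1
  Position 7 '(': depth becomes 2
  Position 8 ')': depth becomes 1
  Position 9 ')': depth becomes 0
Maximum depth reached: 2

2


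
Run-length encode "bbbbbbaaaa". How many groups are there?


Input: bbbbbbaaaa
Scanning for consecutive runs:
  Group 1: 'b' x 6 (positions 0-5)
  Group 2: 'a' x 4 (positions 6-9)
Total groups: 2

2


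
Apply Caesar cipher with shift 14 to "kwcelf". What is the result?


Caesar cipher: shift "kwcelf" by 14
  'k' (pos 10) + 14 = pos 24 = 'y'
  'w' (pos 22) + 14 = pos 10 = 'k'
  'c' (pos 2) + 14 = pos 16 = 'q'
  'e' (pos 4) + 14 = pos 18 = 's'
  'l' (pos 11) + 14 = pos 25 = 'z'
  'f' (pos 5) + 14 = pos 19 = 't'
Result: ykqszt

ykqszt


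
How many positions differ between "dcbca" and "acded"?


Comparing "dcbca" and "acded" position by position:
  Position 0: 'd' vs 'a' => DIFFER
  Position 1: 'c' vs 'c' => same
  Position 2: 'b' vs 'd' => DIFFER
  Position 3: 'c' vs 'e' => DIFFER
  Position 4: 'a' vs 'd' => DIFFER
Positions that differ: 4

4


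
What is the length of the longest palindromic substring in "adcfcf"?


Input: "adcfcf"
Checking substrings for palindromes:
  [2:5] "cfc" (len 3) => palindrome
  [3:6] "fcf" (len 3) => palindrome
Longest palindromic substring: "cfc" with length 3

3


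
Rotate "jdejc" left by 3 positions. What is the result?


Input: "jdejc", rotate left by 3
First 3 characters: "jde"
Remaining characters: "jc"
Concatenate remaining + first: "jc" + "jde" = "jcjde"

jcjde


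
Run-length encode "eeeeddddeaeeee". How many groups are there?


Input: eeeeddddeaeeee
Scanning for consecutive runs:
  Group 1: 'e' x 4 (positions 0-3)
  Group 2: 'd' x 4 (positions 4-7)
  Group 3: 'e' x 1 (positions 8-8)
  Group 4: 'a' x 1 (positions 9-9)
  Group 5: 'e' x 4 (positions 10-13)
Total groups: 5

5


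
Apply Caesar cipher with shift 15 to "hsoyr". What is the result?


Caesar cipher: shift "hsoyr" by 15
  'h' (pos 7) + 15 = pos 22 = 'w'
  's' (pos 18) + 15 = pos 7 = 'h'
  'o' (pos 14) + 15 = pos 3 = 'd'
  'y' (pos 24) + 15 = pos 13 = 'n'
  'r' (pos 17) + 15 = pos 6 = 'g'
Result: whdng

whdng


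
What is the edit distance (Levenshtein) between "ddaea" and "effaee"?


Computing edit distance: "ddaea" -> "effaee"
DP table:
           e    f    f    a    e    e
      0    1    2    3    4    5    6
  d   1    1    2    3    4    5    6
  d   2    2    2    3    4    5    6
  a   3    3    3    3    3    4    5
  e   4    3    4    4    4    3    4
  a   5    4    4    5    4    4    4
Edit distance = dp[5][6] = 4

4


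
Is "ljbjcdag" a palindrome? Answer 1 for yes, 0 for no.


Input: ljbjcdag
Reversed: gadcjbjl
  Compare pos 0 ('l') with pos 7 ('g'): MISMATCH
  Compare pos 1 ('j') with pos 6 ('a'): MISMATCH
  Compare pos 2 ('b') with pos 5 ('d'): MISMATCH
  Compare pos 3 ('j') with pos 4 ('c'): MISMATCH
Result: not a palindrome

0


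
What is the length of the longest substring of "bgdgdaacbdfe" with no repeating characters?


Input: "bgdgdaacbdfe"
Sliding window (track last position of each char):
  Position 0 ('b'): window [0,0] length 1 -- new best
  Position 1 ('g'): window [0,1] length 2 -- new best
  Position 2 ('d'): window [0,2] length 3 -- new best
  Position 3 ('g'): repeat (last at 1), move window start to 2
  Position 3 ('g'): window [2,3] length 2
  Position 4 ('d'): repeat (last at 2), move window start to 3
  Position 4 ('d'): window [3,4] length 2
  Position 5 ('a'): window [3,5] length 3
  Position 6 ('a'): repeat (last at 5), move window start to 6
  Position 6 ('a'): window [6,6] length 1
  Position 7 ('c'): window [6,7] length 2
  Position 8 ('b'): window [6,8] length 3
  Position 9 ('d'): window [6,9] length 4 -- new best
  Position 10 ('f'): window [6,10] length 5 -- new best
  Position 11 ('e'): window [6,11] length 6 -- new best
Longest substring with no repeats: "acbdfe" with length 6

6


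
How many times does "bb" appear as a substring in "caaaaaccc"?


Searching for "bb" in "caaaaaccc"
Scanning each position:
  Position 0: "ca" => no
  Position 1: "aa" => no
  Position 2: "aa" => no
  Position 3: "aa" => no
  Position 4: "aa" => no
  Position 5: "ac" => no
  Position 6: "cc" => no
  Position 7: "cc" => no
Total occurrences: 0

0


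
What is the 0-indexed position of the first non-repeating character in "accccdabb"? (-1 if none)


Input: accccdabb
Character frequencies:
  'a': 2
  'b': 2
  'c': 4
  'd': 1
Scanning left to right for freq == 1:
  Position 0 ('a'): freq=2, skip
  Position 1 ('c'): freq=4, skip
  Position 2 ('c'): freq=4, skip
  Position 3 ('c'): freq=4, skip
  Position 4 ('c'): freq=4, skip
  Position 5 ('d'): unique! => answer = 5

5


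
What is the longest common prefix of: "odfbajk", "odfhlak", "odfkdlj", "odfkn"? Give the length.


Words: odfbajk, odfhlak, odfkdlj, odfkn
  Position 0: all 'o' => match
  Position 1: all 'd' => match
  Position 2: all 'f' => match
  Position 3: ('b', 'h', 'k', 'k') => mismatch, stop
LCP = "odf" (length 3)

3


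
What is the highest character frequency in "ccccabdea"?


Input: ccccabdea
Character counts:
  'a': 2
  'b': 1
  'c': 4
  'd': 1
  'e': 1
Maximum frequency: 4

4


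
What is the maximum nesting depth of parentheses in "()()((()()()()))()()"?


Input: "()()((()()()()))()()"
Tracking depth:
  Position 0 '(': depth becomes 1
  Position 1 ')': depth becomes 0
  Position 2 '(': depth becomes 1
  Position 3 ')': depth becomes 0
  Position 4 '(': depth becomes 1
  Position 5 '(': depth becomes 2
  Position 6 '(': depth becomes 3
  Position 7 ')': depth becomes 2
  Position 8 '(': depth becomes 3
  Position 9 ')': depth becomes 2
  Position 10 '(': depth becomes 3
  Position 11 ')': depth becomes 2
  Position 12 '(': depth becomes 3
  Position 13 ')': depth becomes 2
  Position 14 ')': depth becomes 1
  Position 15 ')': depth becomes 0
  Position 16 '(': depth becomes 1
  Position 17 ')': depth becomes 0
  Position 18 '(': depth becomes 1
  Position 19 ')': depth becomes 0
Maximum depth reached: 3

3


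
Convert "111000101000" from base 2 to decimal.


Input: "111000101000" in base 2
Positional expansion:
  Digit '1' (value 1) x 2^11 = 2048
  Digit '1' (value 1) x 2^10 = 1024
  Digit '1' (value 1) x 2^9 = 512
  Digit '0' (value 0) x 2^8 = 0
  Digit '0' (value 0) x 2^7 = 0
  Digit '0' (value 0) x 2^6 = 0
  Digit '1' (value 1) x 2^5 = 32
  Digit '0' (value 0) x 2^4 = 0
  Digit '1' (value 1) x 2^3 = 8
  Digit '0' (value 0) x 2^2 = 0
  Digit '0' (value 0) x 2^1 = 0
  Digit '0' (value 0) x 2^0 = 0
Sum = 3624

3624


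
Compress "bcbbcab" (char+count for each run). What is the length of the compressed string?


Input: bcbbcab
Runs:
  'b' x 1 => "b1"
  'c' x 1 => "c1"
  'b' x 2 => "b2"
  'c' x 1 => "c1"
  'a' x 1 => "a1"
  'b' x 1 => "b1"
Compressed: "b1c1b2c1a1b1"
Compressed length: 12

12


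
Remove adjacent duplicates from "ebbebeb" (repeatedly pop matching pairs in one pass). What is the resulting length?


Input: ebbebeb
Stack-based adjacent duplicate removal:
  Read 'e': push. Stack: e
  Read 'b': push. Stack: eb
  Read 'b': matches stack top 'b' => pop. Stack: e
  Read 'e': matches stack top 'e' => pop. Stack: (empty)
  Read 'b': push. Stack: b
  Read 'e': push. Stack: be
  Read 'b': push. Stack: beb
Final stack: "beb" (length 3)

3


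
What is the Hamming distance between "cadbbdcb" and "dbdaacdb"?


Comparing "cadbbdcb" and "dbdaacdb" position by position:
  Position 0: 'c' vs 'd' => differ
  Position 1: 'a' vs 'b' => differ
  Position 2: 'd' vs 'd' => same
  Position 3: 'b' vs 'a' => differ
  Position 4: 'b' vs 'a' => differ
  Position 5: 'd' vs 'c' => differ
  Position 6: 'c' vs 'd' => differ
  Position 7: 'b' vs 'b' => same
Total differences (Hamming distance): 6

6


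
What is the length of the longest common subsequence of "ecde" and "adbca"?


LCS of "ecde" and "adbca"
DP table:
           a    d    b    c    a
      0    0    0    0    0    0
  e   0    0    0    0    0    0
  c   0    0    0    0    1    1
  d   0    0    1    1    1    1
  e   0    0    1    1    1    1
LCS length = dp[4][5] = 1

1


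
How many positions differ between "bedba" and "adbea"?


Comparing "bedba" and "adbea" position by position:
  Position 0: 'b' vs 'a' => DIFFER
  Position 1: 'e' vs 'd' => DIFFER
  Position 2: 'd' vs 'b' => DIFFER
  Position 3: 'b' vs 'e' => DIFFER
  Position 4: 'a' vs 'a' => same
Positions that differ: 4

4


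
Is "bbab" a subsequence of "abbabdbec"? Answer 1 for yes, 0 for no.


Check if "bbab" is a subsequence of "abbabdbec"
Greedy scan:
  Position 0 ('a'): no match needed
  Position 1 ('b'): matches sub[0] = 'b'
  Position 2 ('b'): matches sub[1] = 'b'
  Position 3 ('a'): matches sub[2] = 'a'
  Position 4 ('b'): matches sub[3] = 'b'
  Position 5 ('d'): no match needed
  Position 6 ('b'): no match needed
  Position 7 ('e'): no match needed
  Position 8 ('c'): no match needed
All 4 characters matched => is a subsequence

1


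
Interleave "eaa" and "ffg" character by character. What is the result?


Interleaving "eaa" and "ffg":
  Position 0: 'e' from first, 'f' from second => "ef"
  Position 1: 'a' from first, 'f' from second => "af"
  Position 2: 'a' from first, 'g' from second => "ag"
Result: efafag

efafag


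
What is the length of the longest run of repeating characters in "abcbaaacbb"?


Input: "abcbaaacbb"
Scanning for longest run:
  Position 1 ('b'): new char, reset run to 1
  Position 2 ('c'): new char, reset run to 1
  Position 3 ('b'): new char, reset run to 1
  Position 4 ('a'): new char, reset run to 1
  Position 5 ('a'): continues run of 'a', length=2
  Position 6 ('a'): continues run of 'a', length=3
  Position 7 ('c'): new char, reset run to 1
  Position 8 ('b'): new char, reset run to 1
  Position 9 ('b'): continues run of 'b', length=2
Longest run: 'a' with length 3

3


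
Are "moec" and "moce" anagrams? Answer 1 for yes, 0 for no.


Strings: "moec", "moce"
Sorted first:  cemo
Sorted second: cemo
Sorted forms match => anagrams

1


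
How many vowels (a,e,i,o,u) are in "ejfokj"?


Input: ejfokj
Checking each character:
  'e' at position 0: vowel (running total: 1)
  'j' at position 1: consonant
  'f' at position 2: consonant
  'o' at position 3: vowel (running total: 2)
  'k' at position 4: consonant
  'j' at position 5: consonant
Total vowels: 2

2


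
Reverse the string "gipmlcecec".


Input: gipmlcecec
Reading characters right to left:
  Position 9: 'c'
  Position 8: 'e'
  Position 7: 'c'
  Position 6: 'e'
  Position 5: 'c'
  Position 4: 'l'
  Position 3: 'm'
  Position 2: 'p'
  Position 1: 'i'
  Position 0: 'g'
Reversed: cececlmpig

cececlmpig


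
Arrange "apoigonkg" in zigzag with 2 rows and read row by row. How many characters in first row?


Zigzag "apoigonkg" into 2 rows:
Placing characters:
  'a' => row 0
  'p' => row 1
  'o' => row 0
  'i' => row 1
  'g' => row 0
  'o' => row 1
  'n' => row 0
  'k' => row 1
  'g' => row 0
Rows:
  Row 0: "aogng"
  Row 1: "piok"
First row length: 5

5


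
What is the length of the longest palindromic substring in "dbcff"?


Input: "dbcff"
Checking substrings for palindromes:
  [3:5] "ff" (len 2) => palindrome
Longest palindromic substring: "ff" with length 2

2


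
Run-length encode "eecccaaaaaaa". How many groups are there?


Input: eecccaaaaaaa
Scanning for consecutive runs:
  Group 1: 'e' x 2 (positions 0-1)
  Group 2: 'c' x 3 (positions 2-4)
  Group 3: 'a' x 7 (positions 5-11)
Total groups: 3

3


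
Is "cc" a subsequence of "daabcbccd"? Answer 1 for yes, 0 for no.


Check if "cc" is a subsequence of "daabcbccd"
Greedy scan:
  Position 0 ('d'): no match needed
  Position 1 ('a'): no match needed
  Position 2 ('a'): no match needed
  Position 3 ('b'): no match needed
  Position 4 ('c'): matches sub[0] = 'c'
  Position 5 ('b'): no match needed
  Position 6 ('c'): matches sub[1] = 'c'
  Position 7 ('c'): no match needed
  Position 8 ('d'): no match needed
All 2 characters matched => is a subsequence

1


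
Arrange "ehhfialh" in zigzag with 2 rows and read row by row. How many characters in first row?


Zigzag "ehhfialh" into 2 rows:
Placing characters:
  'e' => row 0
  'h' => row 1
  'h' => row 0
  'f' => row 1
  'i' => row 0
  'a' => row 1
  'l' => row 0
  'h' => row 1
Rows:
  Row 0: "ehil"
  Row 1: "hfah"
First row length: 4

4


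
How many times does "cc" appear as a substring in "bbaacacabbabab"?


Searching for "cc" in "bbaacacabbabab"
Scanning each position:
  Position 0: "bb" => no
  Position 1: "ba" => no
  Position 2: "aa" => no
  Position 3: "ac" => no
  Position 4: "ca" => no
  Position 5: "ac" => no
  Position 6: "ca" => no
  Position 7: "ab" => no
  Position 8: "bb" => no
  Position 9: "ba" => no
  Position 10: "ab" => no
  Position 11: "ba" => no
  Position 12: "ab" => no
Total occurrences: 0

0


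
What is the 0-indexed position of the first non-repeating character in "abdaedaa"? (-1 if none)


Input: abdaedaa
Character frequencies:
  'a': 4
  'b': 1
  'd': 2
  'e': 1
Scanning left to right for freq == 1:
  Position 0 ('a'): freq=4, skip
  Position 1 ('b'): unique! => answer = 1

1


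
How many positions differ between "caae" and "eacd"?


Comparing "caae" and "eacd" position by position:
  Position 0: 'c' vs 'e' => DIFFER
  Position 1: 'a' vs 'a' => same
  Position 2: 'a' vs 'c' => DIFFER
  Position 3: 'e' vs 'd' => DIFFER
Positions that differ: 3

3


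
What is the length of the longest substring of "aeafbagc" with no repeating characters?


Input: "aeafbagc"
Sliding window (track last position of each char):
  Position 0 ('a'): window [0,0] length 1 -- new best
  Position 1 ('e'): window [0,1] length 2 -- new best
  Position 2 ('a'): repeat (last at 0), move window start to 1
  Position 2 ('a'): window [1,2] length 2
  Position 3 ('f'): window [1,3] length 3 -- new best
  Position 4 ('b'): window [1,4] length 4 -- new best
  Position 5 ('a'): repeat (last at 2), move window start to 3
  Position 5 ('a'): window [3,5] length 3
  Position 6 ('g'): window [3,6] length 4
  Position 7 ('c'): window [3,7] length 5 -- new best
Longest substring with no repeats: "fbagc" with length 5

5


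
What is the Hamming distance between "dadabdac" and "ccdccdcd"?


Comparing "dadabdac" and "ccdccdcd" position by position:
  Position 0: 'd' vs 'c' => differ
  Position 1: 'a' vs 'c' => differ
  Position 2: 'd' vs 'd' => same
  Position 3: 'a' vs 'c' => differ
  Position 4: 'b' vs 'c' => differ
  Position 5: 'd' vs 'd' => same
  Position 6: 'a' vs 'c' => differ
  Position 7: 'c' vs 'd' => differ
Total differences (Hamming distance): 6

6


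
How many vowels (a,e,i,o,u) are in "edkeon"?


Input: edkeon
Checking each character:
  'e' at position 0: vowel (running total: 1)
  'd' at position 1: consonant
  'k' at position 2: consonant
  'e' at position 3: vowel (running total: 2)
  'o' at position 4: vowel (running total: 3)
  'n' at position 5: consonant
Total vowels: 3

3


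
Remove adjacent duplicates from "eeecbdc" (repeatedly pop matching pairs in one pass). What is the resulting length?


Input: eeecbdc
Stack-based adjacent duplicate removal:
  Read 'e': push. Stack: e
  Read 'e': matches stack top 'e' => pop. Stack: (empty)
  Read 'e': push. Stack: e
  Read 'c': push. Stack: ec
  Read 'b': push. Stack: ecb
  Read 'd': push. Stack: ecbd
  Read 'c': push. Stack: ecbdc
Final stack: "ecbdc" (length 5)

5


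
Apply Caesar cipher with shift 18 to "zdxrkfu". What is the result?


Caesar cipher: shift "zdxrkfu" by 18
  'z' (pos 25) + 18 = pos 17 = 'r'
  'd' (pos 3) + 18 = pos 21 = 'v'
  'x' (pos 23) + 18 = pos 15 = 'p'
  'r' (pos 17) + 18 = pos 9 = 'j'
  'k' (pos 10) + 18 = pos 2 = 'c'
  'f' (pos 5) + 18 = pos 23 = 'x'
  'u' (pos 20) + 18 = pos 12 = 'm'
Result: rvpjcxm

rvpjcxm


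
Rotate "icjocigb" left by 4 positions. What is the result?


Input: "icjocigb", rotate left by 4
First 4 characters: "icjo"
Remaining characters: "cigb"
Concatenate remaining + first: "cigb" + "icjo" = "cigbicjo"

cigbicjo


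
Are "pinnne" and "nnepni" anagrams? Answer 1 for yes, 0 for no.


Strings: "pinnne", "nnepni"
Sorted first:  einnnp
Sorted second: einnnp
Sorted forms match => anagrams

1


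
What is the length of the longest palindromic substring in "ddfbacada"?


Input: "ddfbacada"
Checking substrings for palindromes:
  [4:7] "aca" (len 3) => palindrome
  [6:9] "ada" (len 3) => palindrome
  [0:2] "dd" (len 2) => palindrome
Longest palindromic substring: "aca" with length 3

3


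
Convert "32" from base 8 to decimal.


Input: "32" in base 8
Positional expansion:
  Digit '3' (value 3) x 8^1 = 24
  Digit '2' (value 2) x 8^0 = 2
Sum = 26

26


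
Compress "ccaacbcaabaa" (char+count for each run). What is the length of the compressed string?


Input: ccaacbcaabaa
Runs:
  'c' x 2 => "c2"
  'a' x 2 => "a2"
  'c' x 1 => "c1"
  'b' x 1 => "b1"
  'c' x 1 => "c1"
  'a' x 2 => "a2"
  'b' x 1 => "b1"
  'a' x 2 => "a2"
Compressed: "c2a2c1b1c1a2b1a2"
Compressed length: 16

16


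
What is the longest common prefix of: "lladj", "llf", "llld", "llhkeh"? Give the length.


Words: lladj, llf, llld, llhkeh
  Position 0: all 'l' => match
  Position 1: all 'l' => match
  Position 2: ('a', 'f', 'l', 'h') => mismatch, stop
LCP = "ll" (length 2)

2


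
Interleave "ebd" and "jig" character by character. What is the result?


Interleaving "ebd" and "jig":
  Position 0: 'e' from first, 'j' from second => "ej"
  Position 1: 'b' from first, 'i' from second => "bi"
  Position 2: 'd' from first, 'g' from second => "dg"
Result: ejbidg

ejbidg


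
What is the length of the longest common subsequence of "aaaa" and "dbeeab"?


LCS of "aaaa" and "dbeeab"
DP table:
           d    b    e    e    a    b
      0    0    0    0    0    0    0
  a   0    0    0    0    0    1    1
  a   0    0    0    0    0    1    1
  a   0    0    0    0    0    1    1
  a   0    0    0    0    0    1    1
LCS length = dp[4][6] = 1

1


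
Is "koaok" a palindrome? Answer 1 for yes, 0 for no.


Input: koaok
Reversed: koaok
  Compare pos 0 ('k') with pos 4 ('k'): match
  Compare pos 1 ('o') with pos 3 ('o'): match
Result: palindrome

1
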